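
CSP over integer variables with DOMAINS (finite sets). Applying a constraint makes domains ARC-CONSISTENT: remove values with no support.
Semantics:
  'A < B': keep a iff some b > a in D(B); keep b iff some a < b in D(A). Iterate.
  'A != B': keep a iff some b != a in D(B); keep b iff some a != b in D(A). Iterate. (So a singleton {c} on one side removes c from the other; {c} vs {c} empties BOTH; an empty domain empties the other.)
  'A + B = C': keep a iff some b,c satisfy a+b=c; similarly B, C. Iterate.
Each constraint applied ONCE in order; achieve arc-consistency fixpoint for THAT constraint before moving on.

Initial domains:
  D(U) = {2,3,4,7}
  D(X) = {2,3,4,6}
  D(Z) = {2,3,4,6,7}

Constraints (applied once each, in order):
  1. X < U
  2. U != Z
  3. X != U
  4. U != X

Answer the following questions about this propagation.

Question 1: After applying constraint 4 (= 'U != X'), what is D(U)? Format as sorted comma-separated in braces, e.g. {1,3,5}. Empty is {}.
Answer: {3,4,7}

Derivation:
Constraint 1 (X < U) on D(X)={2,3,4,6} D(U)={2,3,4,7}: U {2,3,4,7}->{3,4,7}
Constraint 2 (U != Z) on D(U)={3,4,7} D(Z)={2,3,4,6,7}: no change
Constraint 3 (X != U) on D(X)={2,3,4,6} D(U)={3,4,7}: no change
Constraint 4 (U != X) on D(U)={3,4,7} D(X)={2,3,4,6}: no change
So after constraint 4: D(U) = {3,4,7}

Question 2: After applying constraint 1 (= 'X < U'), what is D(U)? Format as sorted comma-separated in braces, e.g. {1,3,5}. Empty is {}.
Answer: {3,4,7}

Derivation:
Constraint 1 (X < U) on D(X)={2,3,4,6} D(U)={2,3,4,7}: U {2,3,4,7}->{3,4,7}
So after constraint 1: D(U) = {3,4,7}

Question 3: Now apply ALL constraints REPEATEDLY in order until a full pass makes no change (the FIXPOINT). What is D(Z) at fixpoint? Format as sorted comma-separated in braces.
Answer: {2,3,4,6,7}

Derivation:
pass 0 (initial): D(Z)={2,3,4,6,7}
pass 1: U {2,3,4,7}->{3,4,7}
pass 2: no change
Fixpoint after 2 passes: D(Z) = {2,3,4,6,7}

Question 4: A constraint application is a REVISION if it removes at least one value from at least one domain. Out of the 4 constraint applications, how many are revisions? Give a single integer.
Answer: 1

Derivation:
Constraint 1 (X < U) on D(X)={2,3,4,6} D(U)={2,3,4,7}: U {2,3,4,7}->{3,4,7} => REVISION
Constraint 2 (U != Z) on D(U)={3,4,7} D(Z)={2,3,4,6,7}: no change => not a revision
Constraint 3 (X != U) on D(X)={2,3,4,6} D(U)={3,4,7}: no change => not a revision
Constraint 4 (U != X) on D(U)={3,4,7} D(X)={2,3,4,6}: no change => not a revision
Total revisions = 1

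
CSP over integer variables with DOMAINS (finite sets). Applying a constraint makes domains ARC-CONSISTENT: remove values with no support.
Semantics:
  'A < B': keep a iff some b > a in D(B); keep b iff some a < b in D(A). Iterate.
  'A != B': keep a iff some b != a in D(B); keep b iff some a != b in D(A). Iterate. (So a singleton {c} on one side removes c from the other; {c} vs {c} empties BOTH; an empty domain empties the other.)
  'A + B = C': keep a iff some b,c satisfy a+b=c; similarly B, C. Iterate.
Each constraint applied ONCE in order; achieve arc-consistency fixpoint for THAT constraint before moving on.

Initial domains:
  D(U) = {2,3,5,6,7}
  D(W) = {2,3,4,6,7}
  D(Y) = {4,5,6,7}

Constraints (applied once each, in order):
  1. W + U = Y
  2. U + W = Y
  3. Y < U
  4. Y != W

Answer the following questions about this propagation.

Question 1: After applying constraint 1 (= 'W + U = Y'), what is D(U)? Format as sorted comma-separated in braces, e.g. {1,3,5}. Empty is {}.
Answer: {2,3,5}

Derivation:
Constraint 1 (W + U = Y) on D(W)={2,3,4,6,7} D(U)={2,3,5,6,7} D(Y)={4,5,6,7}: W {2,3,4,6,7}->{2,3,4}; U {2,3,5,6,7}->{2,3,5}
So after constraint 1: D(U) = {2,3,5}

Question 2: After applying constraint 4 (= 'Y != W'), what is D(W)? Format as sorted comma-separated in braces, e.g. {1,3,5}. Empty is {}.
Answer: {2,3}

Derivation:
Constraint 1 (W + U = Y) on D(W)={2,3,4,6,7} D(U)={2,3,5,6,7} D(Y)={4,5,6,7}: W {2,3,4,6,7}->{2,3,4}; U {2,3,5,6,7}->{2,3,5}
Constraint 2 (U + W = Y) on D(U)={2,3,5} D(W)={2,3,4} D(Y)={4,5,6,7}: no change
Constraint 3 (Y < U) on D(Y)={4,5,6,7} D(U)={2,3,5}: Y {4,5,6,7}->{4}; U {2,3,5}->{5}
Constraint 4 (Y != W) on D(Y)={4} D(W)={2,3,4}: W {2,3,4}->{2,3}
So after constraint 4: D(W) = {2,3}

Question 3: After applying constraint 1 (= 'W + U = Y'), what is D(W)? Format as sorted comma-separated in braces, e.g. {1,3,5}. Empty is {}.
Answer: {2,3,4}

Derivation:
Constraint 1 (W + U = Y) on D(W)={2,3,4,6,7} D(U)={2,3,5,6,7} D(Y)={4,5,6,7}: W {2,3,4,6,7}->{2,3,4}; U {2,3,5,6,7}->{2,3,5}
So after constraint 1: D(W) = {2,3,4}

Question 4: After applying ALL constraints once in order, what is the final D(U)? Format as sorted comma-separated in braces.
Constraint 1 (W + U = Y) on D(W)={2,3,4,6,7} D(U)={2,3,5,6,7} D(Y)={4,5,6,7}: W {2,3,4,6,7}->{2,3,4}; U {2,3,5,6,7}->{2,3,5}
Constraint 2 (U + W = Y) on D(U)={2,3,5} D(W)={2,3,4} D(Y)={4,5,6,7}: no change
Constraint 3 (Y < U) on D(Y)={4,5,6,7} D(U)={2,3,5}: Y {4,5,6,7}->{4}; U {2,3,5}->{5}
Constraint 4 (Y != W) on D(Y)={4} D(W)={2,3,4}: W {2,3,4}->{2,3}
So after all 4 constraints: D(U) = {5}

Answer: {5}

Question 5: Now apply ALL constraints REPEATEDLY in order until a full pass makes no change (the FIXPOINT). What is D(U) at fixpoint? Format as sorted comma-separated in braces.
Answer: {}

Derivation:
pass 0 (initial): D(U)={2,3,5,6,7}
pass 1: U {2,3,5,6,7}->{5}; W {2,3,4,6,7}->{2,3}; Y {4,5,6,7}->{4}
pass 2: U {5}->{}; W {2,3}->{}; Y {4}->{}
pass 3: no change
Fixpoint after 3 passes: D(U) = {}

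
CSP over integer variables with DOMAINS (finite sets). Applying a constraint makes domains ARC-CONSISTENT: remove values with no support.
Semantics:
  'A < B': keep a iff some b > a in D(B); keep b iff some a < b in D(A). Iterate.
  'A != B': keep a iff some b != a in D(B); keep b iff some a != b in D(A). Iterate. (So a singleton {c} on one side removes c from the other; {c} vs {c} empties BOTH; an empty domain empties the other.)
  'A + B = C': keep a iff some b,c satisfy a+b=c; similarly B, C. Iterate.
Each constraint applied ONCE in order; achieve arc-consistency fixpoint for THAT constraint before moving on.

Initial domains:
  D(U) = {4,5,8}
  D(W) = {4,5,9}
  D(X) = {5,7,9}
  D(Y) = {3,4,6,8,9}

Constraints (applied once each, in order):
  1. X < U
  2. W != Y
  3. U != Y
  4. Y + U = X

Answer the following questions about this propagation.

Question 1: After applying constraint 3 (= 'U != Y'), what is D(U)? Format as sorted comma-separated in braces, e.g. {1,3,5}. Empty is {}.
Constraint 1 (X < U) on D(X)={5,7,9} D(U)={4,5,8}: X {5,7,9}->{5,7}; U {4,5,8}->{8}
Constraint 2 (W != Y) on D(W)={4,5,9} D(Y)={3,4,6,8,9}: no change
Constraint 3 (U != Y) on D(U)={8} D(Y)={3,4,6,8,9}: Y {3,4,6,8,9}->{3,4,6,9}
So after constraint 3: D(U) = {8}

Answer: {8}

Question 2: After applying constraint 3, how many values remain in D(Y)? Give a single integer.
Answer: 4

Derivation:
Constraint 1 (X < U) on D(X)={5,7,9} D(U)={4,5,8}: X {5,7,9}->{5,7}; U {4,5,8}->{8}
Constraint 2 (W != Y) on D(W)={4,5,9} D(Y)={3,4,6,8,9}: no change
Constraint 3 (U != Y) on D(U)={8} D(Y)={3,4,6,8,9}: Y {3,4,6,8,9}->{3,4,6,9}
So after constraint 3: D(Y)={3,4,6,9}, size = 4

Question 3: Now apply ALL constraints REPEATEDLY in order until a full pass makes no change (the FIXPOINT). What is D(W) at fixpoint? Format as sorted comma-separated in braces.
Answer: {}

Derivation:
pass 0 (initial): D(W)={4,5,9}
pass 1: U {4,5,8}->{}; X {5,7,9}->{}; Y {3,4,6,8,9}->{}
pass 2: W {4,5,9}->{}
pass 3: no change
Fixpoint after 3 passes: D(W) = {}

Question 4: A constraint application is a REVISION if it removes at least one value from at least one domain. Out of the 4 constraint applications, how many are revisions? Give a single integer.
Answer: 3

Derivation:
Constraint 1 (X < U) on D(X)={5,7,9} D(U)={4,5,8}: X {5,7,9}->{5,7}; U {4,5,8}->{8} => REVISION
Constraint 2 (W != Y) on D(W)={4,5,9} D(Y)={3,4,6,8,9}: no change => not a revision
Constraint 3 (U != Y) on D(U)={8} D(Y)={3,4,6,8,9}: Y {3,4,6,8,9}->{3,4,6,9} => REVISION
Constraint 4 (Y + U = X) on D(Y)={3,4,6,9} D(U)={8} D(X)={5,7}: Y {3,4,6,9}->{}; U {8}->{}; X {5,7}->{} => REVISION
Total revisions = 3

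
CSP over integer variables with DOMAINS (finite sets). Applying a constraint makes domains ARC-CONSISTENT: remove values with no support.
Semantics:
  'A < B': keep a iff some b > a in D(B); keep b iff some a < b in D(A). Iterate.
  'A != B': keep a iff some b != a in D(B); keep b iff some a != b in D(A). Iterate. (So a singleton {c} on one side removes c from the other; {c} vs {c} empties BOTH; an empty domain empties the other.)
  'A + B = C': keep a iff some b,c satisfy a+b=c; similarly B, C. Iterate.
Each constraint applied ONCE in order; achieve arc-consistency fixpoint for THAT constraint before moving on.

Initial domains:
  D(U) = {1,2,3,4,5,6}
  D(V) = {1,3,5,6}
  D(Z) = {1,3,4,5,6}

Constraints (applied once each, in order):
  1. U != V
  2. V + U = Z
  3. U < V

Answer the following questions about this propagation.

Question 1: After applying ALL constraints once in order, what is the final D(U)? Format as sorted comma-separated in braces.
Constraint 1 (U != V) on D(U)={1,2,3,4,5,6} D(V)={1,3,5,6}: no change
Constraint 2 (V + U = Z) on D(V)={1,3,5,6} D(U)={1,2,3,4,5,6} D(Z)={1,3,4,5,6}: V {1,3,5,6}->{1,3,5}; U {1,2,3,4,5,6}->{1,2,3,4,5}; Z {1,3,4,5,6}->{3,4,5,6}
Constraint 3 (U < V) on D(U)={1,2,3,4,5} D(V)={1,3,5}: U {1,2,3,4,5}->{1,2,3,4}; V {1,3,5}->{3,5}
So after all 3 constraints: D(U) = {1,2,3,4}

Answer: {1,2,3,4}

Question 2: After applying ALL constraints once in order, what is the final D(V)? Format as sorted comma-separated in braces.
Constraint 1 (U != V) on D(U)={1,2,3,4,5,6} D(V)={1,3,5,6}: no change
Constraint 2 (V + U = Z) on D(V)={1,3,5,6} D(U)={1,2,3,4,5,6} D(Z)={1,3,4,5,6}: V {1,3,5,6}->{1,3,5}; U {1,2,3,4,5,6}->{1,2,3,4,5}; Z {1,3,4,5,6}->{3,4,5,6}
Constraint 3 (U < V) on D(U)={1,2,3,4,5} D(V)={1,3,5}: U {1,2,3,4,5}->{1,2,3,4}; V {1,3,5}->{3,5}
So after all 3 constraints: D(V) = {3,5}

Answer: {3,5}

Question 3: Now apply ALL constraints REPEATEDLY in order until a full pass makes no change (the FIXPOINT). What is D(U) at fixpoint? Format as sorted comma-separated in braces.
Answer: {1,2,3}

Derivation:
pass 0 (initial): D(U)={1,2,3,4,5,6}
pass 1: U {1,2,3,4,5,6}->{1,2,3,4}; V {1,3,5,6}->{3,5}; Z {1,3,4,5,6}->{3,4,5,6}
pass 2: U {1,2,3,4}->{1,2,3}; Z {3,4,5,6}->{4,5,6}
pass 3: no change
Fixpoint after 3 passes: D(U) = {1,2,3}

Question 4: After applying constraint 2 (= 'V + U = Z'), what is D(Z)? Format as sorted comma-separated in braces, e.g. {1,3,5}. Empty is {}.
Answer: {3,4,5,6}

Derivation:
Constraint 1 (U != V) on D(U)={1,2,3,4,5,6} D(V)={1,3,5,6}: no change
Constraint 2 (V + U = Z) on D(V)={1,3,5,6} D(U)={1,2,3,4,5,6} D(Z)={1,3,4,5,6}: V {1,3,5,6}->{1,3,5}; U {1,2,3,4,5,6}->{1,2,3,4,5}; Z {1,3,4,5,6}->{3,4,5,6}
So after constraint 2: D(Z) = {3,4,5,6}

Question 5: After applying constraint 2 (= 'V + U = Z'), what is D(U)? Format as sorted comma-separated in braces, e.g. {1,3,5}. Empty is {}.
Answer: {1,2,3,4,5}

Derivation:
Constraint 1 (U != V) on D(U)={1,2,3,4,5,6} D(V)={1,3,5,6}: no change
Constraint 2 (V + U = Z) on D(V)={1,3,5,6} D(U)={1,2,3,4,5,6} D(Z)={1,3,4,5,6}: V {1,3,5,6}->{1,3,5}; U {1,2,3,4,5,6}->{1,2,3,4,5}; Z {1,3,4,5,6}->{3,4,5,6}
So after constraint 2: D(U) = {1,2,3,4,5}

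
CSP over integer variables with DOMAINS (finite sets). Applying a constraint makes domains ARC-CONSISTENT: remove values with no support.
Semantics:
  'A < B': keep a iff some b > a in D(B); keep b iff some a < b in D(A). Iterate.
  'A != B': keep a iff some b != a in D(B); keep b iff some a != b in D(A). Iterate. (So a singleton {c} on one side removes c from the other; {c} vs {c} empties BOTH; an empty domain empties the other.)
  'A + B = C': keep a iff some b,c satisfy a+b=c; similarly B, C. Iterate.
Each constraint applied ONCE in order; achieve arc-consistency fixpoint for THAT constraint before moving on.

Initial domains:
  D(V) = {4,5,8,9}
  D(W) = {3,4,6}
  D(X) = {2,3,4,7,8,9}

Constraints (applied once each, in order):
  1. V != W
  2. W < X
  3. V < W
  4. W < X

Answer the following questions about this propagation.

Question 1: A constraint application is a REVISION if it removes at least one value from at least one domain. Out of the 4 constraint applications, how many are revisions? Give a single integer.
Constraint 1 (V != W) on D(V)={4,5,8,9} D(W)={3,4,6}: no change => not a revision
Constraint 2 (W < X) on D(W)={3,4,6} D(X)={2,3,4,7,8,9}: X {2,3,4,7,8,9}->{4,7,8,9} => REVISION
Constraint 3 (V < W) on D(V)={4,5,8,9} D(W)={3,4,6}: V {4,5,8,9}->{4,5}; W {3,4,6}->{6} => REVISION
Constraint 4 (W < X) on D(W)={6} D(X)={4,7,8,9}: X {4,7,8,9}->{7,8,9} => REVISION
Total revisions = 3

Answer: 3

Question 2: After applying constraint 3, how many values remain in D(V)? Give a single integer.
Constraint 1 (V != W) on D(V)={4,5,8,9} D(W)={3,4,6}: no change
Constraint 2 (W < X) on D(W)={3,4,6} D(X)={2,3,4,7,8,9}: X {2,3,4,7,8,9}->{4,7,8,9}
Constraint 3 (V < W) on D(V)={4,5,8,9} D(W)={3,4,6}: V {4,5,8,9}->{4,5}; W {3,4,6}->{6}
So after constraint 3: D(V)={4,5}, size = 2

Answer: 2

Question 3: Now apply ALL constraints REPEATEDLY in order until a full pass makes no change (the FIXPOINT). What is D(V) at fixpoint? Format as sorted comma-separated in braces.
pass 0 (initial): D(V)={4,5,8,9}
pass 1: V {4,5,8,9}->{4,5}; W {3,4,6}->{6}; X {2,3,4,7,8,9}->{7,8,9}
pass 2: no change
Fixpoint after 2 passes: D(V) = {4,5}

Answer: {4,5}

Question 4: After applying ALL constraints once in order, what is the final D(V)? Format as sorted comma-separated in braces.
Constraint 1 (V != W) on D(V)={4,5,8,9} D(W)={3,4,6}: no change
Constraint 2 (W < X) on D(W)={3,4,6} D(X)={2,3,4,7,8,9}: X {2,3,4,7,8,9}->{4,7,8,9}
Constraint 3 (V < W) on D(V)={4,5,8,9} D(W)={3,4,6}: V {4,5,8,9}->{4,5}; W {3,4,6}->{6}
Constraint 4 (W < X) on D(W)={6} D(X)={4,7,8,9}: X {4,7,8,9}->{7,8,9}
So after all 4 constraints: D(V) = {4,5}

Answer: {4,5}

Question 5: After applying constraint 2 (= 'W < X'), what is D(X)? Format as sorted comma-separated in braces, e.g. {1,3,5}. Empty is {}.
Answer: {4,7,8,9}

Derivation:
Constraint 1 (V != W) on D(V)={4,5,8,9} D(W)={3,4,6}: no change
Constraint 2 (W < X) on D(W)={3,4,6} D(X)={2,3,4,7,8,9}: X {2,3,4,7,8,9}->{4,7,8,9}
So after constraint 2: D(X) = {4,7,8,9}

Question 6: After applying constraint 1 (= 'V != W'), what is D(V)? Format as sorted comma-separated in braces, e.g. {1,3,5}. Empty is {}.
Constraint 1 (V != W) on D(V)={4,5,8,9} D(W)={3,4,6}: no change
So after constraint 1: D(V) = {4,5,8,9}

Answer: {4,5,8,9}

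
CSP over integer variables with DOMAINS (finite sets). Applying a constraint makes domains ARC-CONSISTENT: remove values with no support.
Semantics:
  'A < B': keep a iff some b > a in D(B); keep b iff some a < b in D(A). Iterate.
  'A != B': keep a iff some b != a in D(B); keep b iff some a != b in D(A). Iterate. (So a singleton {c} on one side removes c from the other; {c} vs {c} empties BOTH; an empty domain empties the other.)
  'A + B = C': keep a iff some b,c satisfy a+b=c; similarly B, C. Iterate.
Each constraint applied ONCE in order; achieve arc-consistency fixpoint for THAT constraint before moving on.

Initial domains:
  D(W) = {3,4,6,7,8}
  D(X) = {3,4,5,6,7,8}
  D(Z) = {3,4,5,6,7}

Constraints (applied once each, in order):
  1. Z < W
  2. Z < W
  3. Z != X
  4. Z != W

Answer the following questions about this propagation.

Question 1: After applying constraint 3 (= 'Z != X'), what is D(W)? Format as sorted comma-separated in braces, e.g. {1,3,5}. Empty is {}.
Answer: {4,6,7,8}

Derivation:
Constraint 1 (Z < W) on D(Z)={3,4,5,6,7} D(W)={3,4,6,7,8}: W {3,4,6,7,8}->{4,6,7,8}
Constraint 2 (Z < W) on D(Z)={3,4,5,6,7} D(W)={4,6,7,8}: no change
Constraint 3 (Z != X) on D(Z)={3,4,5,6,7} D(X)={3,4,5,6,7,8}: no change
So after constraint 3: D(W) = {4,6,7,8}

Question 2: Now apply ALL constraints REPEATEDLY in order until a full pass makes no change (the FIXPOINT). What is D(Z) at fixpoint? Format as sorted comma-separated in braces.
pass 0 (initial): D(Z)={3,4,5,6,7}
pass 1: W {3,4,6,7,8}->{4,6,7,8}
pass 2: no change
Fixpoint after 2 passes: D(Z) = {3,4,5,6,7}

Answer: {3,4,5,6,7}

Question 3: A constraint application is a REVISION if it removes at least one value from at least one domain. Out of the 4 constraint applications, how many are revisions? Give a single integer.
Constraint 1 (Z < W) on D(Z)={3,4,5,6,7} D(W)={3,4,6,7,8}: W {3,4,6,7,8}->{4,6,7,8} => REVISION
Constraint 2 (Z < W) on D(Z)={3,4,5,6,7} D(W)={4,6,7,8}: no change => not a revision
Constraint 3 (Z != X) on D(Z)={3,4,5,6,7} D(X)={3,4,5,6,7,8}: no change => not a revision
Constraint 4 (Z != W) on D(Z)={3,4,5,6,7} D(W)={4,6,7,8}: no change => not a revision
Total revisions = 1

Answer: 1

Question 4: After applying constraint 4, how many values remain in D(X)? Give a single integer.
Constraint 1 (Z < W) on D(Z)={3,4,5,6,7} D(W)={3,4,6,7,8}: W {3,4,6,7,8}->{4,6,7,8}
Constraint 2 (Z < W) on D(Z)={3,4,5,6,7} D(W)={4,6,7,8}: no change
Constraint 3 (Z != X) on D(Z)={3,4,5,6,7} D(X)={3,4,5,6,7,8}: no change
Constraint 4 (Z != W) on D(Z)={3,4,5,6,7} D(W)={4,6,7,8}: no change
So after constraint 4: D(X)={3,4,5,6,7,8}, size = 6

Answer: 6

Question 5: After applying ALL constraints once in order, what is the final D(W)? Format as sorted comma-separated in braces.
Answer: {4,6,7,8}

Derivation:
Constraint 1 (Z < W) on D(Z)={3,4,5,6,7} D(W)={3,4,6,7,8}: W {3,4,6,7,8}->{4,6,7,8}
Constraint 2 (Z < W) on D(Z)={3,4,5,6,7} D(W)={4,6,7,8}: no change
Constraint 3 (Z != X) on D(Z)={3,4,5,6,7} D(X)={3,4,5,6,7,8}: no change
Constraint 4 (Z != W) on D(Z)={3,4,5,6,7} D(W)={4,6,7,8}: no change
So after all 4 constraints: D(W) = {4,6,7,8}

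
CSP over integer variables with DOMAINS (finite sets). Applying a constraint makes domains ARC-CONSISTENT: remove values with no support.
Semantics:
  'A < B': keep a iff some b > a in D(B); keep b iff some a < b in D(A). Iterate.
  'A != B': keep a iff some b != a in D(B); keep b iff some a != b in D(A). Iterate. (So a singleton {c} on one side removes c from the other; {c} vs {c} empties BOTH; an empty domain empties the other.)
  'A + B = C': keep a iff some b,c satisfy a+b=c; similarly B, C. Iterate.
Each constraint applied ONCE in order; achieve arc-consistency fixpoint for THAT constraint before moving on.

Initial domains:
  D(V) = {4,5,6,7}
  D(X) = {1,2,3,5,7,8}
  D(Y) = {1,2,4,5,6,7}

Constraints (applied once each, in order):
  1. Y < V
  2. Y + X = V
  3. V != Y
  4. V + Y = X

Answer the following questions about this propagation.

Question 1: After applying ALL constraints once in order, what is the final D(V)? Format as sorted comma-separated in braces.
Constraint 1 (Y < V) on D(Y)={1,2,4,5,6,7} D(V)={4,5,6,7}: Y {1,2,4,5,6,7}->{1,2,4,5,6}
Constraint 2 (Y + X = V) on D(Y)={1,2,4,5,6} D(X)={1,2,3,5,7,8} D(V)={4,5,6,7}: X {1,2,3,5,7,8}->{1,2,3,5}
Constraint 3 (V != Y) on D(V)={4,5,6,7} D(Y)={1,2,4,5,6}: no change
Constraint 4 (V + Y = X) on D(V)={4,5,6,7} D(Y)={1,2,4,5,6} D(X)={1,2,3,5}: V {4,5,6,7}->{4}; Y {1,2,4,5,6}->{1}; X {1,2,3,5}->{5}
So after all 4 constraints: D(V) = {4}

Answer: {4}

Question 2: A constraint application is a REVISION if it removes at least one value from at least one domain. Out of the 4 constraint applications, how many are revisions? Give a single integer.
Answer: 3

Derivation:
Constraint 1 (Y < V) on D(Y)={1,2,4,5,6,7} D(V)={4,5,6,7}: Y {1,2,4,5,6,7}->{1,2,4,5,6} => REVISION
Constraint 2 (Y + X = V) on D(Y)={1,2,4,5,6} D(X)={1,2,3,5,7,8} D(V)={4,5,6,7}: X {1,2,3,5,7,8}->{1,2,3,5} => REVISION
Constraint 3 (V != Y) on D(V)={4,5,6,7} D(Y)={1,2,4,5,6}: no change => not a revision
Constraint 4 (V + Y = X) on D(V)={4,5,6,7} D(Y)={1,2,4,5,6} D(X)={1,2,3,5}: V {4,5,6,7}->{4}; Y {1,2,4,5,6}->{1}; X {1,2,3,5}->{5} => REVISION
Total revisions = 3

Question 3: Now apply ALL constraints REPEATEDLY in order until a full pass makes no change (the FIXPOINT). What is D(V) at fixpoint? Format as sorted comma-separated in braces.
Answer: {}

Derivation:
pass 0 (initial): D(V)={4,5,6,7}
pass 1: V {4,5,6,7}->{4}; X {1,2,3,5,7,8}->{5}; Y {1,2,4,5,6,7}->{1}
pass 2: V {4}->{}; X {5}->{}; Y {1}->{}
pass 3: no change
Fixpoint after 3 passes: D(V) = {}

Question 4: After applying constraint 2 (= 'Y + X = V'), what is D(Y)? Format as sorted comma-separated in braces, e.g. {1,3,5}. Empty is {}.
Constraint 1 (Y < V) on D(Y)={1,2,4,5,6,7} D(V)={4,5,6,7}: Y {1,2,4,5,6,7}->{1,2,4,5,6}
Constraint 2 (Y + X = V) on D(Y)={1,2,4,5,6} D(X)={1,2,3,5,7,8} D(V)={4,5,6,7}: X {1,2,3,5,7,8}->{1,2,3,5}
So after constraint 2: D(Y) = {1,2,4,5,6}

Answer: {1,2,4,5,6}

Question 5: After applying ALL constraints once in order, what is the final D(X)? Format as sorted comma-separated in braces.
Constraint 1 (Y < V) on D(Y)={1,2,4,5,6,7} D(V)={4,5,6,7}: Y {1,2,4,5,6,7}->{1,2,4,5,6}
Constraint 2 (Y + X = V) on D(Y)={1,2,4,5,6} D(X)={1,2,3,5,7,8} D(V)={4,5,6,7}: X {1,2,3,5,7,8}->{1,2,3,5}
Constraint 3 (V != Y) on D(V)={4,5,6,7} D(Y)={1,2,4,5,6}: no change
Constraint 4 (V + Y = X) on D(V)={4,5,6,7} D(Y)={1,2,4,5,6} D(X)={1,2,3,5}: V {4,5,6,7}->{4}; Y {1,2,4,5,6}->{1}; X {1,2,3,5}->{5}
So after all 4 constraints: D(X) = {5}

Answer: {5}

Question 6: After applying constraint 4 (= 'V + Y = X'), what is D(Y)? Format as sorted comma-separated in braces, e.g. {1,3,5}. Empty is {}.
Constraint 1 (Y < V) on D(Y)={1,2,4,5,6,7} D(V)={4,5,6,7}: Y {1,2,4,5,6,7}->{1,2,4,5,6}
Constraint 2 (Y + X = V) on D(Y)={1,2,4,5,6} D(X)={1,2,3,5,7,8} D(V)={4,5,6,7}: X {1,2,3,5,7,8}->{1,2,3,5}
Constraint 3 (V != Y) on D(V)={4,5,6,7} D(Y)={1,2,4,5,6}: no change
Constraint 4 (V + Y = X) on D(V)={4,5,6,7} D(Y)={1,2,4,5,6} D(X)={1,2,3,5}: V {4,5,6,7}->{4}; Y {1,2,4,5,6}->{1}; X {1,2,3,5}->{5}
So after constraint 4: D(Y) = {1}

Answer: {1}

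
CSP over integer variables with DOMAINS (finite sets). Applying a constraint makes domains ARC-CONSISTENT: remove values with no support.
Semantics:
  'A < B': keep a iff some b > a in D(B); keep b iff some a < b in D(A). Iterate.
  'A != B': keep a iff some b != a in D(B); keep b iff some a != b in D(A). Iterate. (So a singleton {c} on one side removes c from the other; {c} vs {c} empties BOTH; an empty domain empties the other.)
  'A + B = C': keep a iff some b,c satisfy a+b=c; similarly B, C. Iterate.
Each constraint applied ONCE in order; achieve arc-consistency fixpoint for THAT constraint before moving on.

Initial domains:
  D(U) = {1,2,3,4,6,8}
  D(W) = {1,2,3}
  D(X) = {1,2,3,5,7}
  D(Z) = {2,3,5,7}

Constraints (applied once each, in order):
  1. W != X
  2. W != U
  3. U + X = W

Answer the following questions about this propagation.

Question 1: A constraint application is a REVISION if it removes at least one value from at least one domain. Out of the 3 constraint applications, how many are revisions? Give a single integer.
Answer: 1

Derivation:
Constraint 1 (W != X) on D(W)={1,2,3} D(X)={1,2,3,5,7}: no change => not a revision
Constraint 2 (W != U) on D(W)={1,2,3} D(U)={1,2,3,4,6,8}: no change => not a revision
Constraint 3 (U + X = W) on D(U)={1,2,3,4,6,8} D(X)={1,2,3,5,7} D(W)={1,2,3}: U {1,2,3,4,6,8}->{1,2}; X {1,2,3,5,7}->{1,2}; W {1,2,3}->{2,3} => REVISION
Total revisions = 1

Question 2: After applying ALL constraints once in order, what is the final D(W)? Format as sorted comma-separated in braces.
Answer: {2,3}

Derivation:
Constraint 1 (W != X) on D(W)={1,2,3} D(X)={1,2,3,5,7}: no change
Constraint 2 (W != U) on D(W)={1,2,3} D(U)={1,2,3,4,6,8}: no change
Constraint 3 (U + X = W) on D(U)={1,2,3,4,6,8} D(X)={1,2,3,5,7} D(W)={1,2,3}: U {1,2,3,4,6,8}->{1,2}; X {1,2,3,5,7}->{1,2}; W {1,2,3}->{2,3}
So after all 3 constraints: D(W) = {2,3}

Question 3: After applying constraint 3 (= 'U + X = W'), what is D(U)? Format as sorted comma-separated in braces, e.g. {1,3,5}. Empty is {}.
Answer: {1,2}

Derivation:
Constraint 1 (W != X) on D(W)={1,2,3} D(X)={1,2,3,5,7}: no change
Constraint 2 (W != U) on D(W)={1,2,3} D(U)={1,2,3,4,6,8}: no change
Constraint 3 (U + X = W) on D(U)={1,2,3,4,6,8} D(X)={1,2,3,5,7} D(W)={1,2,3}: U {1,2,3,4,6,8}->{1,2}; X {1,2,3,5,7}->{1,2}; W {1,2,3}->{2,3}
So after constraint 3: D(U) = {1,2}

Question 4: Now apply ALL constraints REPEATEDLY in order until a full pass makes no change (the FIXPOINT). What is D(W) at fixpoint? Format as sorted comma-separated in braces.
pass 0 (initial): D(W)={1,2,3}
pass 1: U {1,2,3,4,6,8}->{1,2}; W {1,2,3}->{2,3}; X {1,2,3,5,7}->{1,2}
pass 2: no change
Fixpoint after 2 passes: D(W) = {2,3}

Answer: {2,3}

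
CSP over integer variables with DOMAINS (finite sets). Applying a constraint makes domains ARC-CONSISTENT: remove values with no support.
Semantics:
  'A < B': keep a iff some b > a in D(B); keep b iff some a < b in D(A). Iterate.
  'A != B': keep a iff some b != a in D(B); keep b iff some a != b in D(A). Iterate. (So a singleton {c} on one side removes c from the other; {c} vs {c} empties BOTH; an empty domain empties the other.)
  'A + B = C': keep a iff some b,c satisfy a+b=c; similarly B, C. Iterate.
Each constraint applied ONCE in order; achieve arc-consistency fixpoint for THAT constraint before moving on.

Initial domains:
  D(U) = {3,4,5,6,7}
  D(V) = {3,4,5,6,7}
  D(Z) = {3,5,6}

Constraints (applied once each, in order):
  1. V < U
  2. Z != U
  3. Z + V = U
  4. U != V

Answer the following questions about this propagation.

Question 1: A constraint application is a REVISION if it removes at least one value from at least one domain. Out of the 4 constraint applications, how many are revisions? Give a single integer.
Constraint 1 (V < U) on D(V)={3,4,5,6,7} D(U)={3,4,5,6,7}: V {3,4,5,6,7}->{3,4,5,6}; U {3,4,5,6,7}->{4,5,6,7} => REVISION
Constraint 2 (Z != U) on D(Z)={3,5,6} D(U)={4,5,6,7}: no change => not a revision
Constraint 3 (Z + V = U) on D(Z)={3,5,6} D(V)={3,4,5,6} D(U)={4,5,6,7}: Z {3,5,6}->{3}; V {3,4,5,6}->{3,4}; U {4,5,6,7}->{6,7} => REVISION
Constraint 4 (U != V) on D(U)={6,7} D(V)={3,4}: no change => not a revision
Total revisions = 2

Answer: 2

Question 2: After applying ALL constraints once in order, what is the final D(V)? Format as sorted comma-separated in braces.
Constraint 1 (V < U) on D(V)={3,4,5,6,7} D(U)={3,4,5,6,7}: V {3,4,5,6,7}->{3,4,5,6}; U {3,4,5,6,7}->{4,5,6,7}
Constraint 2 (Z != U) on D(Z)={3,5,6} D(U)={4,5,6,7}: no change
Constraint 3 (Z + V = U) on D(Z)={3,5,6} D(V)={3,4,5,6} D(U)={4,5,6,7}: Z {3,5,6}->{3}; V {3,4,5,6}->{3,4}; U {4,5,6,7}->{6,7}
Constraint 4 (U != V) on D(U)={6,7} D(V)={3,4}: no change
So after all 4 constraints: D(V) = {3,4}

Answer: {3,4}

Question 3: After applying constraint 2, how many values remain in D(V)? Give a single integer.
Answer: 4

Derivation:
Constraint 1 (V < U) on D(V)={3,4,5,6,7} D(U)={3,4,5,6,7}: V {3,4,5,6,7}->{3,4,5,6}; U {3,4,5,6,7}->{4,5,6,7}
Constraint 2 (Z != U) on D(Z)={3,5,6} D(U)={4,5,6,7}: no change
So after constraint 2: D(V)={3,4,5,6}, size = 4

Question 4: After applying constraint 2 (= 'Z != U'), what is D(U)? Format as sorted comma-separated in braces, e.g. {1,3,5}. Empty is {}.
Answer: {4,5,6,7}

Derivation:
Constraint 1 (V < U) on D(V)={3,4,5,6,7} D(U)={3,4,5,6,7}: V {3,4,5,6,7}->{3,4,5,6}; U {3,4,5,6,7}->{4,5,6,7}
Constraint 2 (Z != U) on D(Z)={3,5,6} D(U)={4,5,6,7}: no change
So after constraint 2: D(U) = {4,5,6,7}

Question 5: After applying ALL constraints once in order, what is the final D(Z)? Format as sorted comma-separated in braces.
Constraint 1 (V < U) on D(V)={3,4,5,6,7} D(U)={3,4,5,6,7}: V {3,4,5,6,7}->{3,4,5,6}; U {3,4,5,6,7}->{4,5,6,7}
Constraint 2 (Z != U) on D(Z)={3,5,6} D(U)={4,5,6,7}: no change
Constraint 3 (Z + V = U) on D(Z)={3,5,6} D(V)={3,4,5,6} D(U)={4,5,6,7}: Z {3,5,6}->{3}; V {3,4,5,6}->{3,4}; U {4,5,6,7}->{6,7}
Constraint 4 (U != V) on D(U)={6,7} D(V)={3,4}: no change
So after all 4 constraints: D(Z) = {3}

Answer: {3}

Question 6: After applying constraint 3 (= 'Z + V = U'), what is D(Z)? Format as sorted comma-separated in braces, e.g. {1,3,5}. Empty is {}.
Constraint 1 (V < U) on D(V)={3,4,5,6,7} D(U)={3,4,5,6,7}: V {3,4,5,6,7}->{3,4,5,6}; U {3,4,5,6,7}->{4,5,6,7}
Constraint 2 (Z != U) on D(Z)={3,5,6} D(U)={4,5,6,7}: no change
Constraint 3 (Z + V = U) on D(Z)={3,5,6} D(V)={3,4,5,6} D(U)={4,5,6,7}: Z {3,5,6}->{3}; V {3,4,5,6}->{3,4}; U {4,5,6,7}->{6,7}
So after constraint 3: D(Z) = {3}

Answer: {3}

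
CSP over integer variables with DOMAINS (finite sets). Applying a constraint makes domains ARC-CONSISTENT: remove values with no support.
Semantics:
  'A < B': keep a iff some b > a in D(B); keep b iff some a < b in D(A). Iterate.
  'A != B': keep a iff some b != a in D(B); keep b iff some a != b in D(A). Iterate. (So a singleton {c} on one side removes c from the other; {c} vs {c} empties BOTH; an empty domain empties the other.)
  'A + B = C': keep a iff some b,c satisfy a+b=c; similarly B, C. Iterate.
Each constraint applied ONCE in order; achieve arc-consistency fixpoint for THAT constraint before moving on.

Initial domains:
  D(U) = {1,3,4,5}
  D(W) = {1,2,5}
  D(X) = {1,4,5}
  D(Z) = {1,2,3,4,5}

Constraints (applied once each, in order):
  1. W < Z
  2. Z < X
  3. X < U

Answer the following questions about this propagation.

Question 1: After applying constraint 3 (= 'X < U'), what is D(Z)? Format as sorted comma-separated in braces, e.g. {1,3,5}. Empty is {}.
Answer: {2,3,4}

Derivation:
Constraint 1 (W < Z) on D(W)={1,2,5} D(Z)={1,2,3,4,5}: W {1,2,5}->{1,2}; Z {1,2,3,4,5}->{2,3,4,5}
Constraint 2 (Z < X) on D(Z)={2,3,4,5} D(X)={1,4,5}: Z {2,3,4,5}->{2,3,4}; X {1,4,5}->{4,5}
Constraint 3 (X < U) on D(X)={4,5} D(U)={1,3,4,5}: X {4,5}->{4}; U {1,3,4,5}->{5}
So after constraint 3: D(Z) = {2,3,4}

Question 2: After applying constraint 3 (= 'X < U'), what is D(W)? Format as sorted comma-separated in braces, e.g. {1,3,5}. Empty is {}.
Answer: {1,2}

Derivation:
Constraint 1 (W < Z) on D(W)={1,2,5} D(Z)={1,2,3,4,5}: W {1,2,5}->{1,2}; Z {1,2,3,4,5}->{2,3,4,5}
Constraint 2 (Z < X) on D(Z)={2,3,4,5} D(X)={1,4,5}: Z {2,3,4,5}->{2,3,4}; X {1,4,5}->{4,5}
Constraint 3 (X < U) on D(X)={4,5} D(U)={1,3,4,5}: X {4,5}->{4}; U {1,3,4,5}->{5}
So after constraint 3: D(W) = {1,2}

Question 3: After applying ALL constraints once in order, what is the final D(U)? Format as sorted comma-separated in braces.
Answer: {5}

Derivation:
Constraint 1 (W < Z) on D(W)={1,2,5} D(Z)={1,2,3,4,5}: W {1,2,5}->{1,2}; Z {1,2,3,4,5}->{2,3,4,5}
Constraint 2 (Z < X) on D(Z)={2,3,4,5} D(X)={1,4,5}: Z {2,3,4,5}->{2,3,4}; X {1,4,5}->{4,5}
Constraint 3 (X < U) on D(X)={4,5} D(U)={1,3,4,5}: X {4,5}->{4}; U {1,3,4,5}->{5}
So after all 3 constraints: D(U) = {5}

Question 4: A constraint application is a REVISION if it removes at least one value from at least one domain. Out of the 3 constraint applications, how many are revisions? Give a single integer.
Constraint 1 (W < Z) on D(W)={1,2,5} D(Z)={1,2,3,4,5}: W {1,2,5}->{1,2}; Z {1,2,3,4,5}->{2,3,4,5} => REVISION
Constraint 2 (Z < X) on D(Z)={2,3,4,5} D(X)={1,4,5}: Z {2,3,4,5}->{2,3,4}; X {1,4,5}->{4,5} => REVISION
Constraint 3 (X < U) on D(X)={4,5} D(U)={1,3,4,5}: X {4,5}->{4}; U {1,3,4,5}->{5} => REVISION
Total revisions = 3

Answer: 3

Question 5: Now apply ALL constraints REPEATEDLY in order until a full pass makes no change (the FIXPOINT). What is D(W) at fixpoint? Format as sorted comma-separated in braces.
Answer: {1,2}

Derivation:
pass 0 (initial): D(W)={1,2,5}
pass 1: U {1,3,4,5}->{5}; W {1,2,5}->{1,2}; X {1,4,5}->{4}; Z {1,2,3,4,5}->{2,3,4}
pass 2: Z {2,3,4}->{2,3}
pass 3: no change
Fixpoint after 3 passes: D(W) = {1,2}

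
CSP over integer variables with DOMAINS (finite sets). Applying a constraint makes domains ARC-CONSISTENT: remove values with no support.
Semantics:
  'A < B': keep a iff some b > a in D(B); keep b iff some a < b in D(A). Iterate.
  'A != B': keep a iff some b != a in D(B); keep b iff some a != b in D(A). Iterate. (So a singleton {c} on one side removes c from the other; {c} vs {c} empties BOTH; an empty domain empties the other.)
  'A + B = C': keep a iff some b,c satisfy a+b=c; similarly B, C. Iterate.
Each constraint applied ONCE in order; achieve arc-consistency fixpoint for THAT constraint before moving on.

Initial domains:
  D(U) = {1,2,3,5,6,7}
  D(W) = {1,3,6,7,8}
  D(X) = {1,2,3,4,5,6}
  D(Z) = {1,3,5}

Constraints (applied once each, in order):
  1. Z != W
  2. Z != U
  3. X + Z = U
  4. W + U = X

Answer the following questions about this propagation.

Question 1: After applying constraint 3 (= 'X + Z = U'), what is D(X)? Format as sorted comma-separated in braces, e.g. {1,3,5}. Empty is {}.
Answer: {1,2,3,4,5,6}

Derivation:
Constraint 1 (Z != W) on D(Z)={1,3,5} D(W)={1,3,6,7,8}: no change
Constraint 2 (Z != U) on D(Z)={1,3,5} D(U)={1,2,3,5,6,7}: no change
Constraint 3 (X + Z = U) on D(X)={1,2,3,4,5,6} D(Z)={1,3,5} D(U)={1,2,3,5,6,7}: U {1,2,3,5,6,7}->{2,3,5,6,7}
So after constraint 3: D(X) = {1,2,3,4,5,6}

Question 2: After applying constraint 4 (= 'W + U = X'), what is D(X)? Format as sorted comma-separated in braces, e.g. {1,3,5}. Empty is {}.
Answer: {3,4,5,6}

Derivation:
Constraint 1 (Z != W) on D(Z)={1,3,5} D(W)={1,3,6,7,8}: no change
Constraint 2 (Z != U) on D(Z)={1,3,5} D(U)={1,2,3,5,6,7}: no change
Constraint 3 (X + Z = U) on D(X)={1,2,3,4,5,6} D(Z)={1,3,5} D(U)={1,2,3,5,6,7}: U {1,2,3,5,6,7}->{2,3,5,6,7}
Constraint 4 (W + U = X) on D(W)={1,3,6,7,8} D(U)={2,3,5,6,7} D(X)={1,2,3,4,5,6}: W {1,3,6,7,8}->{1,3}; U {2,3,5,6,7}->{2,3,5}; X {1,2,3,4,5,6}->{3,4,5,6}
So after constraint 4: D(X) = {3,4,5,6}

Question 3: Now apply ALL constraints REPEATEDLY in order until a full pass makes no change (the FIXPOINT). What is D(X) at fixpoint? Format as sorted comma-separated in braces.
Answer: {}

Derivation:
pass 0 (initial): D(X)={1,2,3,4,5,6}
pass 1: U {1,2,3,5,6,7}->{2,3,5}; W {1,3,6,7,8}->{1,3}; X {1,2,3,4,5,6}->{3,4,5,6}
pass 2: U {2,3,5}->{}; W {1,3}->{}; X {3,4,5,6}->{}; Z {1,3,5}->{1}
pass 3: Z {1}->{}
pass 4: no change
Fixpoint after 4 passes: D(X) = {}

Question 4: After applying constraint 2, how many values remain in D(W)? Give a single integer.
Answer: 5

Derivation:
Constraint 1 (Z != W) on D(Z)={1,3,5} D(W)={1,3,6,7,8}: no change
Constraint 2 (Z != U) on D(Z)={1,3,5} D(U)={1,2,3,5,6,7}: no change
So after constraint 2: D(W)={1,3,6,7,8}, size = 5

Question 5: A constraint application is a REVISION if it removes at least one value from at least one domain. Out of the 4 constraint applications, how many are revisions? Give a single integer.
Constraint 1 (Z != W) on D(Z)={1,3,5} D(W)={1,3,6,7,8}: no change => not a revision
Constraint 2 (Z != U) on D(Z)={1,3,5} D(U)={1,2,3,5,6,7}: no change => not a revision
Constraint 3 (X + Z = U) on D(X)={1,2,3,4,5,6} D(Z)={1,3,5} D(U)={1,2,3,5,6,7}: U {1,2,3,5,6,7}->{2,3,5,6,7} => REVISION
Constraint 4 (W + U = X) on D(W)={1,3,6,7,8} D(U)={2,3,5,6,7} D(X)={1,2,3,4,5,6}: W {1,3,6,7,8}->{1,3}; U {2,3,5,6,7}->{2,3,5}; X {1,2,3,4,5,6}->{3,4,5,6} => REVISION
Total revisions = 2

Answer: 2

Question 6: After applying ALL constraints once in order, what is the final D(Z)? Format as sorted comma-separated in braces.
Constraint 1 (Z != W) on D(Z)={1,3,5} D(W)={1,3,6,7,8}: no change
Constraint 2 (Z != U) on D(Z)={1,3,5} D(U)={1,2,3,5,6,7}: no change
Constraint 3 (X + Z = U) on D(X)={1,2,3,4,5,6} D(Z)={1,3,5} D(U)={1,2,3,5,6,7}: U {1,2,3,5,6,7}->{2,3,5,6,7}
Constraint 4 (W + U = X) on D(W)={1,3,6,7,8} D(U)={2,3,5,6,7} D(X)={1,2,3,4,5,6}: W {1,3,6,7,8}->{1,3}; U {2,3,5,6,7}->{2,3,5}; X {1,2,3,4,5,6}->{3,4,5,6}
So after all 4 constraints: D(Z) = {1,3,5}

Answer: {1,3,5}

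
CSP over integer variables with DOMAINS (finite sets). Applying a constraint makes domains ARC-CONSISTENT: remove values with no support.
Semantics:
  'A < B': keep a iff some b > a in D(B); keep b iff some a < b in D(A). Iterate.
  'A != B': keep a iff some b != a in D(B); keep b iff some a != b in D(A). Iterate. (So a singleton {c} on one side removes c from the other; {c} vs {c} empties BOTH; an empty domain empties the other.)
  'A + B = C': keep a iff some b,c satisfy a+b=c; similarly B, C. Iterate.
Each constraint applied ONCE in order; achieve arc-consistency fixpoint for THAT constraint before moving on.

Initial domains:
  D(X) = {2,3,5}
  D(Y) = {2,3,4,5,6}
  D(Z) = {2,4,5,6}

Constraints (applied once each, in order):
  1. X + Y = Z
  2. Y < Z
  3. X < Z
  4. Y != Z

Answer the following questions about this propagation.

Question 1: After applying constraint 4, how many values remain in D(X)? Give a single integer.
Constraint 1 (X + Y = Z) on D(X)={2,3,5} D(Y)={2,3,4,5,6} D(Z)={2,4,5,6}: X {2,3,5}->{2,3}; Y {2,3,4,5,6}->{2,3,4}; Z {2,4,5,6}->{4,5,6}
Constraint 2 (Y < Z) on D(Y)={2,3,4} D(Z)={4,5,6}: no change
Constraint 3 (X < Z) on D(X)={2,3} D(Z)={4,5,6}: no change
Constraint 4 (Y != Z) on D(Y)={2,3,4} D(Z)={4,5,6}: no change
So after constraint 4: D(X)={2,3}, size = 2

Answer: 2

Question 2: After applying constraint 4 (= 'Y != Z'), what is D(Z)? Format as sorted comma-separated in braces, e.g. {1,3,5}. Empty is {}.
Answer: {4,5,6}

Derivation:
Constraint 1 (X + Y = Z) on D(X)={2,3,5} D(Y)={2,3,4,5,6} D(Z)={2,4,5,6}: X {2,3,5}->{2,3}; Y {2,3,4,5,6}->{2,3,4}; Z {2,4,5,6}->{4,5,6}
Constraint 2 (Y < Z) on D(Y)={2,3,4} D(Z)={4,5,6}: no change
Constraint 3 (X < Z) on D(X)={2,3} D(Z)={4,5,6}: no change
Constraint 4 (Y != Z) on D(Y)={2,3,4} D(Z)={4,5,6}: no change
So after constraint 4: D(Z) = {4,5,6}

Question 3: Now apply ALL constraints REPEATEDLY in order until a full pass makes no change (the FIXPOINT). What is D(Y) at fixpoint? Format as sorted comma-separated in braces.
pass 0 (initial): D(Y)={2,3,4,5,6}
pass 1: X {2,3,5}->{2,3}; Y {2,3,4,5,6}->{2,3,4}; Z {2,4,5,6}->{4,5,6}
pass 2: no change
Fixpoint after 2 passes: D(Y) = {2,3,4}

Answer: {2,3,4}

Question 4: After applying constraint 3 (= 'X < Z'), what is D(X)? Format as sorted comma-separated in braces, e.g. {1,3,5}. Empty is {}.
Answer: {2,3}

Derivation:
Constraint 1 (X + Y = Z) on D(X)={2,3,5} D(Y)={2,3,4,5,6} D(Z)={2,4,5,6}: X {2,3,5}->{2,3}; Y {2,3,4,5,6}->{2,3,4}; Z {2,4,5,6}->{4,5,6}
Constraint 2 (Y < Z) on D(Y)={2,3,4} D(Z)={4,5,6}: no change
Constraint 3 (X < Z) on D(X)={2,3} D(Z)={4,5,6}: no change
So after constraint 3: D(X) = {2,3}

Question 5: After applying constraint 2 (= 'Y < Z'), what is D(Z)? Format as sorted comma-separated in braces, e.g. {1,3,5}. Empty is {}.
Constraint 1 (X + Y = Z) on D(X)={2,3,5} D(Y)={2,3,4,5,6} D(Z)={2,4,5,6}: X {2,3,5}->{2,3}; Y {2,3,4,5,6}->{2,3,4}; Z {2,4,5,6}->{4,5,6}
Constraint 2 (Y < Z) on D(Y)={2,3,4} D(Z)={4,5,6}: no change
So after constraint 2: D(Z) = {4,5,6}

Answer: {4,5,6}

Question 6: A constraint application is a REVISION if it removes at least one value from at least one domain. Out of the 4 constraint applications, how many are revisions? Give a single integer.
Answer: 1

Derivation:
Constraint 1 (X + Y = Z) on D(X)={2,3,5} D(Y)={2,3,4,5,6} D(Z)={2,4,5,6}: X {2,3,5}->{2,3}; Y {2,3,4,5,6}->{2,3,4}; Z {2,4,5,6}->{4,5,6} => REVISION
Constraint 2 (Y < Z) on D(Y)={2,3,4} D(Z)={4,5,6}: no change => not a revision
Constraint 3 (X < Z) on D(X)={2,3} D(Z)={4,5,6}: no change => not a revision
Constraint 4 (Y != Z) on D(Y)={2,3,4} D(Z)={4,5,6}: no change => not a revision
Total revisions = 1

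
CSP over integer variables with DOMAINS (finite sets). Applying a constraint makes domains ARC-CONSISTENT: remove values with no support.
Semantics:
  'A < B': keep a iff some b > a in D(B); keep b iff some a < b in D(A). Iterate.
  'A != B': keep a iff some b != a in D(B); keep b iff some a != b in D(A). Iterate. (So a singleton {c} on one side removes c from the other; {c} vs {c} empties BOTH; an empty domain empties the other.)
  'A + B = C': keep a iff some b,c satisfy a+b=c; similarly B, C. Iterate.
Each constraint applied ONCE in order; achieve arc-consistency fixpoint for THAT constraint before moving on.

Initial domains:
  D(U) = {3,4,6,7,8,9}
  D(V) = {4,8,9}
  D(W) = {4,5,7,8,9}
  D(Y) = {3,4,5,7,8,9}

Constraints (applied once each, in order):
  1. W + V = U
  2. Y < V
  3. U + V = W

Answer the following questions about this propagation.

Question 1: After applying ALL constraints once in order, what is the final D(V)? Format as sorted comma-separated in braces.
Answer: {}

Derivation:
Constraint 1 (W + V = U) on D(W)={4,5,7,8,9} D(V)={4,8,9} D(U)={3,4,6,7,8,9}: W {4,5,7,8,9}->{4,5}; V {4,8,9}->{4}; U {3,4,6,7,8,9}->{8,9}
Constraint 2 (Y < V) on D(Y)={3,4,5,7,8,9} D(V)={4}: Y {3,4,5,7,8,9}->{3}
Constraint 3 (U + V = W) on D(U)={8,9} D(V)={4} D(W)={4,5}: U {8,9}->{}; V {4}->{}; W {4,5}->{}
So after all 3 constraints: D(V) = {}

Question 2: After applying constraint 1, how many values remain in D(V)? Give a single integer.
Answer: 1

Derivation:
Constraint 1 (W + V = U) on D(W)={4,5,7,8,9} D(V)={4,8,9} D(U)={3,4,6,7,8,9}: W {4,5,7,8,9}->{4,5}; V {4,8,9}->{4}; U {3,4,6,7,8,9}->{8,9}
So after constraint 1: D(V)={4}, size = 1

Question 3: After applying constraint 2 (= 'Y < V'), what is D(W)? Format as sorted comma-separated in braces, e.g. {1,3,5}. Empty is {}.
Answer: {4,5}

Derivation:
Constraint 1 (W + V = U) on D(W)={4,5,7,8,9} D(V)={4,8,9} D(U)={3,4,6,7,8,9}: W {4,5,7,8,9}->{4,5}; V {4,8,9}->{4}; U {3,4,6,7,8,9}->{8,9}
Constraint 2 (Y < V) on D(Y)={3,4,5,7,8,9} D(V)={4}: Y {3,4,5,7,8,9}->{3}
So after constraint 2: D(W) = {4,5}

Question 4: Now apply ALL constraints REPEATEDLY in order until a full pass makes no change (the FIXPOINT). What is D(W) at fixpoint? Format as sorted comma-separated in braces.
pass 0 (initial): D(W)={4,5,7,8,9}
pass 1: U {3,4,6,7,8,9}->{}; V {4,8,9}->{}; W {4,5,7,8,9}->{}; Y {3,4,5,7,8,9}->{3}
pass 2: Y {3}->{}
pass 3: no change
Fixpoint after 3 passes: D(W) = {}

Answer: {}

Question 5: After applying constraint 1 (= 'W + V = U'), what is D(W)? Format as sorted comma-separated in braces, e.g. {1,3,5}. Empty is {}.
Answer: {4,5}

Derivation:
Constraint 1 (W + V = U) on D(W)={4,5,7,8,9} D(V)={4,8,9} D(U)={3,4,6,7,8,9}: W {4,5,7,8,9}->{4,5}; V {4,8,9}->{4}; U {3,4,6,7,8,9}->{8,9}
So after constraint 1: D(W) = {4,5}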